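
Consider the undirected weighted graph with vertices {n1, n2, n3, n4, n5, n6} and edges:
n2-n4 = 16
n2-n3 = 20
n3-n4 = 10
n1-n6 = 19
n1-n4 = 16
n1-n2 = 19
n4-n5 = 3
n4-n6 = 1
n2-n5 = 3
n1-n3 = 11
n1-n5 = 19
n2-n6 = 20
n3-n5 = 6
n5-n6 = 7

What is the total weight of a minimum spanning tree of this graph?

24

Grow the tree from n6 using Prim:
Step 1: cheapest edge leaving the tree is n4-n6 (1); add n4.
Step 2: cheapest edge leaving the tree is n4-n5 (3); add n5.
Step 3: cheapest edge leaving the tree is n2-n5 (3); add n2.
Step 4: cheapest edge leaving the tree is n3-n5 (6); add n3.
Step 5: cheapest edge leaving the tree is n1-n3 (11); add n1.
MST edges: n4-n6, n4-n5, n2-n5, n3-n5, n1-n3; total weight 1+3+3+6+11 = 24.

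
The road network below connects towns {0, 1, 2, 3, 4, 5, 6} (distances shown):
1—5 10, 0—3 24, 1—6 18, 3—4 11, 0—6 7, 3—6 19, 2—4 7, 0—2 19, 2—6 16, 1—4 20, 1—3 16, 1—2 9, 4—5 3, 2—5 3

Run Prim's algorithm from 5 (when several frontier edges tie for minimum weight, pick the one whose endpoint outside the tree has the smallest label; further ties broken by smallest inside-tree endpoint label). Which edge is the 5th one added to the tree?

Prim's algorithm from 5:
Step 1: cheapest edge leaving the tree is 2—5 (3); add 2.
Step 2: cheapest edge leaving the tree is 4—5 (3); add 4.
Step 3: cheapest edge leaving the tree is 1—2 (9); add 1.
Step 4: cheapest edge leaving the tree is 3—4 (11); add 3.
Step 5: cheapest edge leaving the tree is 2—6 (16); add 6.
Step 6: cheapest edge leaving the tree is 0—6 (7); add 0.
The 5th edge added is 2—6.

2-6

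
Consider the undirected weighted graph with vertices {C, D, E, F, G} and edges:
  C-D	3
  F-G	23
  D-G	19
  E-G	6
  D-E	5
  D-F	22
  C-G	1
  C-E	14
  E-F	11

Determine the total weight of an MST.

Sort edges by weight, then run Kruskal:
C-G (1): add — endpoints in different components.
C-D (3): add — endpoints in different components.
D-E (5): add — endpoints in different components.
E-G (6): skip — E and G already connected.
E-F (11): add — endpoints in different components.
MST edges: C-G, C-D, D-E, E-F; total weight 1+3+5+11 = 20.

20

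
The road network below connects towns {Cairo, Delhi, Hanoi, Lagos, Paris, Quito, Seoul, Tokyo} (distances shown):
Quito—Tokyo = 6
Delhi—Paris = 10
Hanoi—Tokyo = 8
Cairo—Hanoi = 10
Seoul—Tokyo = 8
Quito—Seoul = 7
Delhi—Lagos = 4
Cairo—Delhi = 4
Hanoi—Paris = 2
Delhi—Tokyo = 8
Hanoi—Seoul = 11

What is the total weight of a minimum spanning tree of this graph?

Prim's algorithm from Hanoi:
Step 1: cheapest edge leaving the tree is Hanoi—Paris (2); add Paris.
Step 2: cheapest edge leaving the tree is Hanoi—Tokyo (8); add Tokyo.
Step 3: cheapest edge leaving the tree is Quito—Tokyo (6); add Quito.
Step 4: cheapest edge leaving the tree is Quito—Seoul (7); add Seoul.
Step 5: cheapest edge leaving the tree is Delhi—Tokyo (8); add Delhi.
Step 6: cheapest edge leaving the tree is Cairo—Delhi (4); add Cairo.
Step 7: cheapest edge leaving the tree is Delhi—Lagos (4); add Lagos.
MST edges: Hanoi—Paris, Hanoi—Tokyo, Quito—Tokyo, Quito—Seoul, Delhi—Tokyo, Cairo—Delhi, Delhi—Lagos; total weight 2+8+6+7+8+4+4 = 39.

39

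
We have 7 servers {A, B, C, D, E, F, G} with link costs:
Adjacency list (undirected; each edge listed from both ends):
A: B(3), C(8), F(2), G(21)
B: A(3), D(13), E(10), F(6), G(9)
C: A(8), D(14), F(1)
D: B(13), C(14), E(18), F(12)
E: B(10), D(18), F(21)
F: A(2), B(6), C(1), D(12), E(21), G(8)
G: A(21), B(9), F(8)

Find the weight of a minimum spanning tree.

36

Kruskal: consider edges lightest-first.
C—F (1): add — endpoints in different components.
A—F (2): add — endpoints in different components.
A—B (3): add — endpoints in different components.
B—F (6): skip — B and F already connected.
A—C (8): skip — A and C already connected.
F—G (8): add — endpoints in different components.
B—G (9): skip — B and G already connected.
B—E (10): add — endpoints in different components.
D—F (12): add — endpoints in different components.
MST edges: C—F, A—F, A—B, F—G, B—E, D—F; total weight 1+2+3+8+10+12 = 36.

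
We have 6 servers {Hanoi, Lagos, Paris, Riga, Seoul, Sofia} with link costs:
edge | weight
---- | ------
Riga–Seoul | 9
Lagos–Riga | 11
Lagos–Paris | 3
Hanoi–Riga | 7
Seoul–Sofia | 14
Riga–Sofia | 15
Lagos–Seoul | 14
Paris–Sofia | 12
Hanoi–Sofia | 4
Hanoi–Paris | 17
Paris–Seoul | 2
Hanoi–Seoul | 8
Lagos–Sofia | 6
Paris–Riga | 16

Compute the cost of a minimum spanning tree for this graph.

Prim, starting at Lagos.
Step 1: cheapest edge leaving the tree is Lagos–Paris (3); add Paris.
Step 2: cheapest edge leaving the tree is Paris–Seoul (2); add Seoul.
Step 3: cheapest edge leaving the tree is Lagos–Sofia (6); add Sofia.
Step 4: cheapest edge leaving the tree is Hanoi–Sofia (4); add Hanoi.
Step 5: cheapest edge leaving the tree is Hanoi–Riga (7); add Riga.
MST edges: Lagos–Paris, Paris–Seoul, Lagos–Sofia, Hanoi–Sofia, Hanoi–Riga; total weight 3+2+6+4+7 = 22.

22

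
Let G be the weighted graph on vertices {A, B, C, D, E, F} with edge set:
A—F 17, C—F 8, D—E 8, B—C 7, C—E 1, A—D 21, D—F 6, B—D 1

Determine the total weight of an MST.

Kruskal: consider edges lightest-first.
B—D (1): add. Components now {A} {B,D} {C} {E} {F}
C—E (1): add. Components now {A} {B,D} {C,E} {F}
D—F (6): add. Components now {A} {B,D,F} {C,E}
B—C (7): add. Components now {A} {B,C,D,E,F}
C—F (8): skip — C and F already connected.
D—E (8): skip — D and E already connected.
A—F (17): add. Components now {A,B,C,D,E,F}
MST edges: B—D, C—E, D—F, B—C, A—F; total weight 1+1+6+7+17 = 32.

32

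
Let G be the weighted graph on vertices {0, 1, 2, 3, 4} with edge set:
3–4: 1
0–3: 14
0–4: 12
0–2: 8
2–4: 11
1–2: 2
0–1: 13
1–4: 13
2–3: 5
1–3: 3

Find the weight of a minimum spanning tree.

Grow the tree from 4 using Prim:
Step 1: cheapest edge leaving the tree is 3–4 (1); add 3.
Step 2: cheapest edge leaving the tree is 1–3 (3); add 1.
Step 3: cheapest edge leaving the tree is 1–2 (2); add 2.
Step 4: cheapest edge leaving the tree is 0–2 (8); add 0.
MST edges: 3–4, 1–3, 1–2, 0–2; total weight 1+3+2+8 = 14.

14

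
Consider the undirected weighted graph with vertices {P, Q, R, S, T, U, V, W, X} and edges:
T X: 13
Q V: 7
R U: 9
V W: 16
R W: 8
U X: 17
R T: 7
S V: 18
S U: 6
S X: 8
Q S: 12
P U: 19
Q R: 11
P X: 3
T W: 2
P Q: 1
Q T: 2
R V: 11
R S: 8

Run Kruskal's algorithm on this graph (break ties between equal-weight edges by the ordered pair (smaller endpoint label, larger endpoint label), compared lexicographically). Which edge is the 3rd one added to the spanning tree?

Kruskal: consider edges lightest-first.
P Q (1): add — endpoints in different components.
Q T (2): add — endpoints in different components.
T W (2): add — endpoints in different components.
P X (3): add — endpoints in different components.
S U (6): add — endpoints in different components.
Q V (7): add — endpoints in different components.
R T (7): add — endpoints in different components.
R S (8): add — endpoints in different components.
The 3rd edge added is T W.

T-W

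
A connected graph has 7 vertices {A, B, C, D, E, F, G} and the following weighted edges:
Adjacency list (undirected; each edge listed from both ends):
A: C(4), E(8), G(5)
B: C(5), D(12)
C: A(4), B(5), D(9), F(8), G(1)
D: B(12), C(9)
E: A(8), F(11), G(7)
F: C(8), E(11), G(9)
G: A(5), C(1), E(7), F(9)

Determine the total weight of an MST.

Grow the tree from A using Prim:
Step 1: frontier [A–C 4, A–G 5, A–E 8] → take A–C (4); add C.
Step 2: frontier [A–G 5, A–E 8, C–G 1, B–C 5, C–F 8, C–D 9] → take C–G (1); add G.
Step 3: frontier [A–E 8, B–C 5, C–F 8, C–D 9, E–G 7, F–G 9] → take B–C (5); add B.
Step 4: frontier [A–E 8, B–D 12, C–F 8, C–D 9, E–G 7, F–G 9] → take E–G (7); add E.
Step 5: frontier [B–D 12, C–F 8, C–D 9, E–F 11, F–G 9] → take C–F (8); add F.
Step 6: frontier [B–D 12, C–D 9] → take C–D (9); add D.
MST edges: A–C, C–G, B–C, E–G, C–F, C–D; total weight 4+1+5+7+8+9 = 34.

34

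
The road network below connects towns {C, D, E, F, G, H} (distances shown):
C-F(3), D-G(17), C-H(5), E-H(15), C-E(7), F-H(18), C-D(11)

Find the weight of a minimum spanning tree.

43

Prim's algorithm from D:
Step 1: cheapest edge leaving the tree is C-D (11); add C.
Step 2: cheapest edge leaving the tree is C-F (3); add F.
Step 3: cheapest edge leaving the tree is C-H (5); add H.
Step 4: cheapest edge leaving the tree is C-E (7); add E.
Step 5: cheapest edge leaving the tree is D-G (17); add G.
MST edges: C-D, C-F, C-H, C-E, D-G; total weight 11+3+5+7+17 = 43.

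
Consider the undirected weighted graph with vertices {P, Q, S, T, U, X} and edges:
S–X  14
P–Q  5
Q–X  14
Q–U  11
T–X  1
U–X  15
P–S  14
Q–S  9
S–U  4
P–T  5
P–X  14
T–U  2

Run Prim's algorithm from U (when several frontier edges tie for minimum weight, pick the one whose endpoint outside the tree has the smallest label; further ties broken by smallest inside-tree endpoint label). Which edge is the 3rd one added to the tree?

S-U

Prim, starting at U.
Step 1: cheapest edge leaving the tree is T–U (2); add T.
Step 2: cheapest edge leaving the tree is T–X (1); add X.
Step 3: cheapest edge leaving the tree is S–U (4); add S.
Step 4: cheapest edge leaving the tree is P–T (5); add P.
Step 5: cheapest edge leaving the tree is P–Q (5); add Q.
The 3rd edge added is S–U.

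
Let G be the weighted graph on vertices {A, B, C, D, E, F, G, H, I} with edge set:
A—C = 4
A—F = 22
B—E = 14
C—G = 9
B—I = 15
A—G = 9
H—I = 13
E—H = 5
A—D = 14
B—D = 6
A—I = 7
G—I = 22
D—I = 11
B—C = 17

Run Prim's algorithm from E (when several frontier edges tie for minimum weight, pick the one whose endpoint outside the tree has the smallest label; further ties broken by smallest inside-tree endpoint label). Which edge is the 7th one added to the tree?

B-D

Grow the tree from E using Prim:
Step 1: frontier [E—H 5, B—E 14] → take E—H (5); add H.
Step 2: frontier [B—E 14, H—I 13] → take H—I (13); add I.
Step 3: frontier [B—E 14, A—I 7, D—I 11, B—I 15, G—I 22] → take A—I (7); add A.
Step 4: frontier [A—C 4, A—G 9, A—D 14, A—F 22, B—E 14, D—I 11, B—I 15, G—I 22] → take A—C (4); add C.
Step 5: frontier [A—G 9, A—D 14, A—F 22, C—G 9, B—C 17, B—E 14, D—I 11, B—I 15, G—I 22] → take A—G (9); add G.
Step 6: frontier [A—D 14, A—F 22, B—C 17, B—E 14, D—I 11, B—I 15] → take D—I (11); add D.
Step 7: frontier [A—F 22, B—C 17, B—D 6, B—E 14, B—I 15] → take B—D (6); add B.
Step 8: frontier [A—F 22] → take A—F (22); add F.
The 7th edge added is B—D.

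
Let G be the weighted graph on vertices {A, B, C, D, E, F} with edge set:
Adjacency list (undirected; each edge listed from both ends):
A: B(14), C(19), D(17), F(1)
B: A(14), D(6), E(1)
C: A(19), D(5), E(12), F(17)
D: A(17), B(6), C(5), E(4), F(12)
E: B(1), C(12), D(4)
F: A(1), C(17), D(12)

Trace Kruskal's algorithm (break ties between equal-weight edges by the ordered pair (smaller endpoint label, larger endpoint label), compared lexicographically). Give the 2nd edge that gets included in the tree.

Sort edges by weight, then run Kruskal:
A–F (1): add — endpoints in different components.
B–E (1): add — endpoints in different components.
D–E (4): add — endpoints in different components.
C–D (5): add — endpoints in different components.
B–D (6): skip — B and D already connected.
C–E (12): skip — C and E already connected.
D–F (12): add — endpoints in different components.
The 2nd edge added is B–E.

B-E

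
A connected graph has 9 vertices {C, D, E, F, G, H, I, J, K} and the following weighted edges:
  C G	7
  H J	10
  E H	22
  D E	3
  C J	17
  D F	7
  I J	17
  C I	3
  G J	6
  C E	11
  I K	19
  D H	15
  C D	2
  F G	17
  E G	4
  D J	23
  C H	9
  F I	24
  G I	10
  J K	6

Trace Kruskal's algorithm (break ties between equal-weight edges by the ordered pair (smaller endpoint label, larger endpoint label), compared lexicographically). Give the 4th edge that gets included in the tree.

E-G

Kruskal: consider edges lightest-first.
C D (2): add — endpoints in different components.
C I (3): add — endpoints in different components.
D E (3): add — endpoints in different components.
E G (4): add — endpoints in different components.
G J (6): add — endpoints in different components.
J K (6): add — endpoints in different components.
C G (7): skip — C and G already connected.
D F (7): add — endpoints in different components.
C H (9): add — endpoints in different components.
The 4th edge added is E G.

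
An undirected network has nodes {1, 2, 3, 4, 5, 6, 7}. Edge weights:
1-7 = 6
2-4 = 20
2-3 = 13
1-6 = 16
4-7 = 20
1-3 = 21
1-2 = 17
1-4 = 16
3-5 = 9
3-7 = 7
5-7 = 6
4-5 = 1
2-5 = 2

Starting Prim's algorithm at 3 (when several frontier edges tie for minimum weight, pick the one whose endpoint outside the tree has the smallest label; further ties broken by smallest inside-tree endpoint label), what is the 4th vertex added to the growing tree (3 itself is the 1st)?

Prim, starting at 3.
Step 1: frontier [3-7 7, 3-5 9, 2-3 13, 1-3 21] → take 3-7 (7); add 7.
Step 2: frontier [3-5 9, 2-3 13, 1-3 21, 1-7 6, 5-7 6, 4-7 20] → take 1-7 (6); add 1.
Step 3: frontier [1-4 16, 1-6 16, 1-2 17, 3-5 9, 2-3 13, 5-7 6, 4-7 20] → take 5-7 (6); add 5.
Step 4: frontier [1-4 16, 1-6 16, 1-2 17, 2-3 13, 4-5 1, 2-5 2, 4-7 20] → take 4-5 (1); add 4.
Step 5: frontier [1-6 16, 1-2 17, 2-3 13, 2-4 20, 2-5 2] → take 2-5 (2); add 2.
Step 6: frontier [1-6 16] → take 1-6 (16); add 6.
Vertex order: 3, 7, 1, 5, 4, 2, 6. The 4th vertex is 5.

5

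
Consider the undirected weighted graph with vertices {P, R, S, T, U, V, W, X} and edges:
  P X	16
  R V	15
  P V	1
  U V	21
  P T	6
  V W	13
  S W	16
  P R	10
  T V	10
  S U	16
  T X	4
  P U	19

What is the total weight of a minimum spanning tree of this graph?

Prim, starting at P.
Step 1: frontier [P V 1, P T 6, P R 10, P X 16, P U 19] → take P V (1); add V.
Step 2: frontier [P T 6, P R 10, P X 16, P U 19, T V 10, V W 13, R V 15, U V 21] → take P T (6); add T.
Step 3: frontier [P R 10, P X 16, P U 19, T X 4, V W 13, R V 15, U V 21] → take T X (4); add X.
Step 4: frontier [P R 10, P U 19, V W 13, R V 15, U V 21] → take P R (10); add R.
Step 5: frontier [P U 19, V W 13, U V 21] → take V W (13); add W.
Step 6: frontier [P U 19, U V 21, S W 16] → take S W (16); add S.
Step 7: frontier [P U 19, S U 16, U V 21] → take S U (16); add U.
MST edges: P V, P T, T X, P R, V W, S W, S U; total weight 1+6+4+10+13+16+16 = 66.

66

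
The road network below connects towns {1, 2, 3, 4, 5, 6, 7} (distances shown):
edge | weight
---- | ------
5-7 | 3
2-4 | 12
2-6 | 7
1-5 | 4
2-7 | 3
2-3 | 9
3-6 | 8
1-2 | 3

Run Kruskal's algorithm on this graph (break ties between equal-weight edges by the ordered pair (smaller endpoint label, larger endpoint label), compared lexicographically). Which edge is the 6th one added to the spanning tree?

2-4

Kruskal: consider edges lightest-first.
1-2 (3): add — endpoints in different components.
2-7 (3): add — endpoints in different components.
5-7 (3): add — endpoints in different components.
1-5 (4): skip — 1 and 5 already connected.
2-6 (7): add — endpoints in different components.
3-6 (8): add — endpoints in different components.
2-3 (9): skip — 2 and 3 already connected.
2-4 (12): add — endpoints in different components.
The 6th edge added is 2-4.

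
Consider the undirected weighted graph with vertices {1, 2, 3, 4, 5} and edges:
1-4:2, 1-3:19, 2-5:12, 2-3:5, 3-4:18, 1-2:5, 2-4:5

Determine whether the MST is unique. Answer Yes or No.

Kruskal's algorithm — process edges by increasing weight (ties by edge label):
1-4 (2): add — endpoints in different components.
1-2 (5): add — endpoints in different components.
2-3 (5): add — endpoints in different components.
2-4 (5): skip — 2 and 4 already connected.
2-5 (12): add — endpoints in different components.
Non-tree edge 2-4 has weight 5, equal to the heaviest edge on its tree cycle — swapping gives another MST of the same weight. Not unique.

No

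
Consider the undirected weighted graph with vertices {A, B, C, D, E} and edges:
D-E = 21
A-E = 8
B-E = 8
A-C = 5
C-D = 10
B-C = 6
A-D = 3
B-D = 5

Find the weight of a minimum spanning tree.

Prim's algorithm from E:
Step 1: cheapest edge leaving the tree is A-E (8); add A.
Step 2: cheapest edge leaving the tree is A-D (3); add D.
Step 3: cheapest edge leaving the tree is B-D (5); add B.
Step 4: cheapest edge leaving the tree is A-C (5); add C.
MST edges: A-E, A-D, B-D, A-C; total weight 8+3+5+5 = 21.

21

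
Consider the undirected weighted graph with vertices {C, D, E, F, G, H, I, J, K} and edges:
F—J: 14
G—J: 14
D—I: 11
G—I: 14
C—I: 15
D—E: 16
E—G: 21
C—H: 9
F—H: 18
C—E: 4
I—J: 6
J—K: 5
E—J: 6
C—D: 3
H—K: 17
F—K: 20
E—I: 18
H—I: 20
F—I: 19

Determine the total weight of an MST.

61

Sort edges by weight, then run Kruskal:
C—D (3): add — endpoints in different components.
C—E (4): add — endpoints in different components.
J—K (5): add — endpoints in different components.
E—J (6): add — endpoints in different components.
I—J (6): add — endpoints in different components.
C—H (9): add — endpoints in different components.
D—I (11): skip — D and I already connected.
F—J (14): add — endpoints in different components.
G—I (14): add — endpoints in different components.
MST edges: C—D, C—E, J—K, E—J, I—J, C—H, F—J, G—I; total weight 3+4+5+6+6+9+14+14 = 61.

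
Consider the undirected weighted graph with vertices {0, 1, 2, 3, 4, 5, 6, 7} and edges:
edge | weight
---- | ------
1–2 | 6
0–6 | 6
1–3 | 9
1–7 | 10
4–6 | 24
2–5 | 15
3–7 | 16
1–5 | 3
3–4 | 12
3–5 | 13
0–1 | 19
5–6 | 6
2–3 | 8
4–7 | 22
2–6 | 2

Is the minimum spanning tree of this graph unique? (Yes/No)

No

Kruskal: consider edges lightest-first.
2–6 (2): add — endpoints in different components.
1–5 (3): add — endpoints in different components.
0–6 (6): add — endpoints in different components.
1–2 (6): add — endpoints in different components.
5–6 (6): skip — 5 and 6 already connected.
2–3 (8): add — endpoints in different components.
1–3 (9): skip — 1 and 3 already connected.
1–7 (10): add — endpoints in different components.
3–4 (12): add — endpoints in different components.
Non-tree edge 5–6 has weight 6, equal to the heaviest edge on its tree cycle — swapping gives another MST of the same weight. Not unique.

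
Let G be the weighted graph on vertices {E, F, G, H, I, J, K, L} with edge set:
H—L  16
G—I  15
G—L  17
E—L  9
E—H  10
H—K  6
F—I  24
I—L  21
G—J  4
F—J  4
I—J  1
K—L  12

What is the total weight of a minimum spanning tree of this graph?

Prim, starting at E.
Step 1: frontier [E—L 9, E—H 10] → take E—L (9); add L.
Step 2: frontier [E—H 10, K—L 12, H—L 16, G—L 17, I—L 21] → take E—H (10); add H.
Step 3: frontier [H—K 6, K—L 12, G—L 17, I—L 21] → take H—K (6); add K.
Step 4: frontier [G—L 17, I—L 21] → take G—L (17); add G.
Step 5: frontier [G—J 4, G—I 15, I—L 21] → take G—J (4); add J.
Step 6: frontier [G—I 15, I—J 1, F—J 4, I—L 21] → take I—J (1); add I.
Step 7: frontier [F—I 24, F—J 4] → take F—J (4); add F.
MST edges: E—L, E—H, H—K, G—L, G—J, I—J, F—J; total weight 9+10+6+17+4+1+4 = 51.

51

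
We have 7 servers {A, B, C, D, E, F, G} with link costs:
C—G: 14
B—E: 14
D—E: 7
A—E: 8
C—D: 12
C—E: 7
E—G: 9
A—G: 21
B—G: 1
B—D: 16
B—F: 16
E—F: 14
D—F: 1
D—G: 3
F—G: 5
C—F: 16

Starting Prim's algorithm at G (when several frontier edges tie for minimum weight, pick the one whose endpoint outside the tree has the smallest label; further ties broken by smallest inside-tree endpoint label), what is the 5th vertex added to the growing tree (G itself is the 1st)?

E

Prim, starting at G.
Step 1: cheapest edge leaving the tree is B—G (1); add B.
Step 2: cheapest edge leaving the tree is D—G (3); add D.
Step 3: cheapest edge leaving the tree is D—F (1); add F.
Step 4: cheapest edge leaving the tree is D—E (7); add E.
Step 5: cheapest edge leaving the tree is C—E (7); add C.
Step 6: cheapest edge leaving the tree is A—E (8); add A.
Vertex order: G, B, D, F, E, C, A. The 5th vertex is E.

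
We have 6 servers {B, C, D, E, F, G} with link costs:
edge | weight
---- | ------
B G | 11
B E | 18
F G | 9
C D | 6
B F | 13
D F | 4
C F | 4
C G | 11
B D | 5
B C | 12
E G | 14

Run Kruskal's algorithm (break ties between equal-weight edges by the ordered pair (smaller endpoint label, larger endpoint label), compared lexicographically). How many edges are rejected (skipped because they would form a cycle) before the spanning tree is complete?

Sort edges by weight, then run Kruskal:
C F (4): add — endpoints in different components.
D F (4): add — endpoints in different components.
B D (5): add — endpoints in different components.
C D (6): skip — C and D already connected.
F G (9): add — endpoints in different components.
B G (11): skip — B and G already connected.
C G (11): skip — C and G already connected.
B C (12): skip — B and C already connected.
B F (13): skip — B and F already connected.
E G (14): add — endpoints in different components.
Edges rejected before the tree was complete: 5.

5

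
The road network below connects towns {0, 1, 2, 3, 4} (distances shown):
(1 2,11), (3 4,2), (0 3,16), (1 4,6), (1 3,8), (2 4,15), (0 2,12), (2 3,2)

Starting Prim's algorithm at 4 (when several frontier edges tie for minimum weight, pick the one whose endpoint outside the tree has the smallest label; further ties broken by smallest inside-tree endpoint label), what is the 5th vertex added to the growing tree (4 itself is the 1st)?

Prim, starting at 4.
Step 1: frontier [3 4 2, 1 4 6, 2 4 15] → take 3 4 (2); add 3.
Step 2: frontier [2 3 2, 1 3 8, 0 3 16, 1 4 6, 2 4 15] → take 2 3 (2); add 2.
Step 3: frontier [1 2 11, 0 2 12, 1 3 8, 0 3 16, 1 4 6] → take 1 4 (6); add 1.
Step 4: frontier [0 2 12, 0 3 16] → take 0 2 (12); add 0.
Vertex order: 4, 3, 2, 1, 0. The 5th vertex is 0.

0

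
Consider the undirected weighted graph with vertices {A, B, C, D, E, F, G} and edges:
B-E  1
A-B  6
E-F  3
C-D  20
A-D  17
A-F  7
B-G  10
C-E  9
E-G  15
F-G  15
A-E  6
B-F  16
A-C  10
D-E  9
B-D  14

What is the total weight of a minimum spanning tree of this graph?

38

Kruskal: consider edges lightest-first.
B-E (1): add — endpoints in different components.
E-F (3): add — endpoints in different components.
A-B (6): add — endpoints in different components.
A-E (6): skip — A and E already connected.
A-F (7): skip — A and F already connected.
C-E (9): add — endpoints in different components.
D-E (9): add — endpoints in different components.
A-C (10): skip — A and C already connected.
B-G (10): add — endpoints in different components.
MST edges: B-E, E-F, A-B, C-E, D-E, B-G; total weight 1+3+6+9+9+10 = 38.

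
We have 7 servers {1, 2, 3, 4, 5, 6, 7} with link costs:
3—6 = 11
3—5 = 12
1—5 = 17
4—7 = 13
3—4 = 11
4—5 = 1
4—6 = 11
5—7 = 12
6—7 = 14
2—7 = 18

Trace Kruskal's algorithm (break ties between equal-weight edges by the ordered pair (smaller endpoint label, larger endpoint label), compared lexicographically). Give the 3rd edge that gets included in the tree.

3-6

Sort edges by weight, then run Kruskal:
4—5 (1): add. Components now {1} {2} {3} {4,5} {6} {7}
3—4 (11): add. Components now {1} {2} {3,4,5} {6} {7}
3—6 (11): add. Components now {1} {2} {3,4,5,6} {7}
4—6 (11): skip — 4 and 6 already connected.
3—5 (12): skip — 3 and 5 already connected.
5—7 (12): add. Components now {1} {2} {3,4,5,6,7}
4—7 (13): skip — 4 and 7 already connected.
6—7 (14): skip — 6 and 7 already connected.
1—5 (17): add. Components now {1,3,4,5,6,7} {2}
2—7 (18): add. Components now {1,2,3,4,5,6,7}
The 3rd edge added is 3—6.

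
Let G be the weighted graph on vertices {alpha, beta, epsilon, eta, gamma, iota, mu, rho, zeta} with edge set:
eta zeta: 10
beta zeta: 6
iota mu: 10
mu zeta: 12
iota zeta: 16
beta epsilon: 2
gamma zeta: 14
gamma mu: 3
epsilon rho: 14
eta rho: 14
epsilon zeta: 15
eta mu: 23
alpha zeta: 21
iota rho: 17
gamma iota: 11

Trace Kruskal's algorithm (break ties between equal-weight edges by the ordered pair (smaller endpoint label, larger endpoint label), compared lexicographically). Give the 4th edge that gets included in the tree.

eta-zeta

Kruskal: consider edges lightest-first.
beta epsilon (2): add — endpoints in different components.
gamma mu (3): add — endpoints in different components.
beta zeta (6): add — endpoints in different components.
eta zeta (10): add — endpoints in different components.
iota mu (10): add — endpoints in different components.
gamma iota (11): skip — iota and gamma already connected.
mu zeta (12): add — endpoints in different components.
epsilon rho (14): add — endpoints in different components.
eta rho (14): skip — rho and eta already connected.
gamma zeta (14): skip — zeta and gamma already connected.
epsilon zeta (15): skip — zeta and epsilon already connected.
iota zeta (16): skip — iota and zeta already connected.
iota rho (17): skip — rho and iota already connected.
alpha zeta (21): add — endpoints in different components.
The 4th edge added is eta zeta.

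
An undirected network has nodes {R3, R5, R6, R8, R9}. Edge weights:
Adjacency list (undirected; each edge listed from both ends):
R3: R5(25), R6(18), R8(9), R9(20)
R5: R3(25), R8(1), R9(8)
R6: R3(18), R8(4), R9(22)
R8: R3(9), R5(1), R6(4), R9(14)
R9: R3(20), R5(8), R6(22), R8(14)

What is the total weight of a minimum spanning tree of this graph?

22

Prim, starting at R9.
Step 1: cheapest edge leaving the tree is R5-R9 (8); add R5.
Step 2: cheapest edge leaving the tree is R5-R8 (1); add R8.
Step 3: cheapest edge leaving the tree is R6-R8 (4); add R6.
Step 4: cheapest edge leaving the tree is R3-R8 (9); add R3.
MST edges: R5-R9, R5-R8, R6-R8, R3-R8; total weight 8+1+4+9 = 22.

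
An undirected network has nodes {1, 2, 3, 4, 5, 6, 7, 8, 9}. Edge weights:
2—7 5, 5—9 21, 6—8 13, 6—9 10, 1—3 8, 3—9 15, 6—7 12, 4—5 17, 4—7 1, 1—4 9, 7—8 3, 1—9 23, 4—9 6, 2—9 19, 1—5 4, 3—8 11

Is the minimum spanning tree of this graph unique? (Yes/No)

Kruskal's algorithm — process edges by increasing weight (ties by edge label):
4—7 (1): add — endpoints in different components.
7—8 (3): add — endpoints in different components.
1—5 (4): add — endpoints in different components.
2—7 (5): add — endpoints in different components.
4—9 (6): add — endpoints in different components.
1—3 (8): add — endpoints in different components.
1—4 (9): add — endpoints in different components.
6—9 (10): add — endpoints in different components.
Every non-tree edge has weight strictly greater than the heaviest edge on the tree path between its endpoints, so the MST is unique.

Yes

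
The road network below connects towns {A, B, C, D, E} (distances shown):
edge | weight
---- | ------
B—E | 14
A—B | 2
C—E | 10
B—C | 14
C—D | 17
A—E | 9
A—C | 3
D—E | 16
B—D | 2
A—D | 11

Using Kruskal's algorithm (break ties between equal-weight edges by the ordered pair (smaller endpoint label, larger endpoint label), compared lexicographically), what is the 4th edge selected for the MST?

Kruskal's algorithm — process edges by increasing weight (ties by edge label):
A—B (2): add. Components now {A,B} {C} {D} {E}
B—D (2): add. Components now {A,B,D} {C} {E}
A—C (3): add. Components now {A,B,C,D} {E}
A—E (9): add. Components now {A,B,C,D,E}
The 4th edge added is A—E.

A-E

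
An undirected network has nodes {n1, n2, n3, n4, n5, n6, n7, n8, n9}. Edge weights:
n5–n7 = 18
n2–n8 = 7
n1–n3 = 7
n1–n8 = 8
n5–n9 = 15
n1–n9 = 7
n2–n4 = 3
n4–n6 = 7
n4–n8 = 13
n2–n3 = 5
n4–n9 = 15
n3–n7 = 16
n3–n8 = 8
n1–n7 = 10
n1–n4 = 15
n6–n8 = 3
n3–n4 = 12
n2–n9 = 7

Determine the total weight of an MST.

Kruskal's algorithm — process edges by increasing weight (ties by edge label):
n2–n4 (3): add — endpoints in different components.
n6–n8 (3): add — endpoints in different components.
n2–n3 (5): add — endpoints in different components.
n1–n3 (7): add — endpoints in different components.
n1–n9 (7): add — endpoints in different components.
n2–n8 (7): add — endpoints in different components.
n2–n9 (7): skip — n9 and n2 already connected.
n4–n6 (7): skip — n4 and n6 already connected.
n1–n8 (8): skip — n8 and n1 already connected.
n3–n8 (8): skip — n3 and n8 already connected.
n1–n7 (10): add — endpoints in different components.
n3–n4 (12): skip — n3 and n4 already connected.
n4–n8 (13): skip — n4 and n8 already connected.
n1–n4 (15): skip — n4 and n1 already connected.
n4–n9 (15): skip — n9 and n4 already connected.
n5–n9 (15): add — endpoints in different components.
MST edges: n2–n4, n6–n8, n2–n3, n1–n3, n1–n9, n2–n8, n1–n7, n5–n9; total weight 3+3+5+7+7+7+10+15 = 57.

57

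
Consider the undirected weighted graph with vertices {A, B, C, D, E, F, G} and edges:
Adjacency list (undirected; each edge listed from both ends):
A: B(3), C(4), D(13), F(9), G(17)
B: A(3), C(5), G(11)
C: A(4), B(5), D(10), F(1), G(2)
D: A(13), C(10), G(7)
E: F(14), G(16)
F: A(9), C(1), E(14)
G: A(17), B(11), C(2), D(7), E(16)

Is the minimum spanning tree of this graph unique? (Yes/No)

Yes

Sort edges by weight, then run Kruskal:
C—F (1): add — endpoints in different components.
C—G (2): add — endpoints in different components.
A—B (3): add — endpoints in different components.
A—C (4): add — endpoints in different components.
B—C (5): skip — B and C already connected.
D—G (7): add — endpoints in different components.
A—F (9): skip — A and F already connected.
C—D (10): skip — C and D already connected.
B—G (11): skip — B and G already connected.
A—D (13): skip — A and D already connected.
E—F (14): add — endpoints in different components.
Every non-tree edge has weight strictly greater than the heaviest edge on the tree path between its endpoints, so the MST is unique.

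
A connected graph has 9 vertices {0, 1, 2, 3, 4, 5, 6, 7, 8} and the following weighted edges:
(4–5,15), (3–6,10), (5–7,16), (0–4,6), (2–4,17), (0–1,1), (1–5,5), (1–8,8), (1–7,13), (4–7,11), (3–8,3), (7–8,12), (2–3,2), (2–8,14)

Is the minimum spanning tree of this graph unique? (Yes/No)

Yes

Kruskal: consider edges lightest-first.
0–1 (1): add — endpoints in different components.
2–3 (2): add — endpoints in different components.
3–8 (3): add — endpoints in different components.
1–5 (5): add — endpoints in different components.
0–4 (6): add — endpoints in different components.
1–8 (8): add — endpoints in different components.
3–6 (10): add — endpoints in different components.
4–7 (11): add — endpoints in different components.
Every non-tree edge has weight strictly greater than the heaviest edge on the tree path between its endpoints, so the MST is unique.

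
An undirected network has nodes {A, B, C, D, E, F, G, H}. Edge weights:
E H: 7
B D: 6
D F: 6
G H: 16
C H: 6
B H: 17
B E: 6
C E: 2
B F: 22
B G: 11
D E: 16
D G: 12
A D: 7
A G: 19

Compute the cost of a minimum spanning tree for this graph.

Kruskal's algorithm — process edges by increasing weight (ties by edge label):
C E (2): add — endpoints in different components.
B D (6): add — endpoints in different components.
B E (6): add — endpoints in different components.
C H (6): add — endpoints in different components.
D F (6): add — endpoints in different components.
A D (7): add — endpoints in different components.
E H (7): skip — E and H already connected.
B G (11): add — endpoints in different components.
MST edges: C E, B D, B E, C H, D F, A D, B G; total weight 2+6+6+6+6+7+11 = 44.

44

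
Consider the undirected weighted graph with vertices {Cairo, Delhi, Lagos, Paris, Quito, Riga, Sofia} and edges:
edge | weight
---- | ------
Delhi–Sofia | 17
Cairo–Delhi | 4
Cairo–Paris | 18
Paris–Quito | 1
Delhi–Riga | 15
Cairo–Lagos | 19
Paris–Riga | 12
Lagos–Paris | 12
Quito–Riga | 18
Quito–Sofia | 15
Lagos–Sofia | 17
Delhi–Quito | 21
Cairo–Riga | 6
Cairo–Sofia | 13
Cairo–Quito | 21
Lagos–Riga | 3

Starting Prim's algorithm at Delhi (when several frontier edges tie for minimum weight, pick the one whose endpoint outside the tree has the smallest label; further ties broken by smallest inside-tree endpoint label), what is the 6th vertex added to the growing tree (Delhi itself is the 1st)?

Prim's algorithm from Delhi:
Step 1: cheapest edge leaving the tree is Cairo–Delhi (4); add Cairo.
Step 2: cheapest edge leaving the tree is Cairo–Riga (6); add Riga.
Step 3: cheapest edge leaving the tree is Lagos–Riga (3); add Lagos.
Step 4: cheapest edge leaving the tree is Lagos–Paris (12); add Paris.
Step 5: cheapest edge leaving the tree is Paris–Quito (1); add Quito.
Step 6: cheapest edge leaving the tree is Cairo–Sofia (13); add Sofia.
Vertex order: Delhi, Cairo, Riga, Lagos, Paris, Quito, Sofia. The 6th vertex is Quito.

Quito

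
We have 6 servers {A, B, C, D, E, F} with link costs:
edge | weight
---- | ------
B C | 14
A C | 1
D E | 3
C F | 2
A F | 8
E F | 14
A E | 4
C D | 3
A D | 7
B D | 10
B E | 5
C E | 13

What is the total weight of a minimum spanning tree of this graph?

14

Prim's algorithm from D:
Step 1: frontier [C D 3, D E 3, A D 7, B D 10] → take C D (3); add C.
Step 2: frontier [A C 1, C F 2, C E 13, B C 14, D E 3, A D 7, B D 10] → take A C (1); add A.
Step 3: frontier [A E 4, A F 8, C F 2, C E 13, B C 14, D E 3, B D 10] → take C F (2); add F.
Step 4: frontier [A E 4, C E 13, B C 14, D E 3, B D 10, E F 14] → take D E (3); add E.
Step 5: frontier [B C 14, B D 10, B E 5] → take B E (5); add B.
MST edges: C D, A C, C F, D E, B E; total weight 3+1+2+3+5 = 14.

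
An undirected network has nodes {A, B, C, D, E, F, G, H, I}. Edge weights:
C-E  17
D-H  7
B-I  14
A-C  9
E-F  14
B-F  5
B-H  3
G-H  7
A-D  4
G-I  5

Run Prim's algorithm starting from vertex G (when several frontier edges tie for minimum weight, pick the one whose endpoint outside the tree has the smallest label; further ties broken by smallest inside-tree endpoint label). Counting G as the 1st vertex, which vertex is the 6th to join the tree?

Grow the tree from G using Prim:
Step 1: frontier [G-I 5, G-H 7] → take G-I (5); add I.
Step 2: frontier [G-H 7, B-I 14] → take G-H (7); add H.
Step 3: frontier [B-H 3, D-H 7, B-I 14] → take B-H (3); add B.
Step 4: frontier [B-F 5, D-H 7] → take B-F (5); add F.
Step 5: frontier [E-F 14, D-H 7] → take D-H (7); add D.
Step 6: frontier [A-D 4, E-F 14] → take A-D (4); add A.
Step 7: frontier [A-C 9, E-F 14] → take A-C (9); add C.
Step 8: frontier [C-E 17, E-F 14] → take E-F (14); add E.
Vertex order: G, I, H, B, F, D, A, C, E. The 6th vertex is D.

D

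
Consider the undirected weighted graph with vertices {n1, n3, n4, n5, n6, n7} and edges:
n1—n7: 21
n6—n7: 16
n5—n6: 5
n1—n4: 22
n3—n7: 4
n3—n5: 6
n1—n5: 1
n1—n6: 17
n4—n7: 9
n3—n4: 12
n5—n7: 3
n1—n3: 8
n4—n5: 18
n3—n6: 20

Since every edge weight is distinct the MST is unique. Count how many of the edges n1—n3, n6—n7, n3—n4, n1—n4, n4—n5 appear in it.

0

Kruskal: consider edges lightest-first.
n1—n5 (1): add. Components now {n6} {n1,n5} {n3} {n4} {n7}
n5—n7 (3): add. Components now {n6} {n1,n5,n7} {n3} {n4}
n3—n7 (4): add. Components now {n6} {n1,n3,n5,n7} {n4}
n5—n6 (5): add. Components now {n1,n3,n5,n6,n7} {n4}
n3—n5 (6): skip — n3 and n5 already connected.
n1—n3 (8): skip — n1 and n3 already connected.
n4—n7 (9): add. Components now {n1,n3,n4,n5,n6,n7}
MST edge set: {n1—n5, n5—n7, n3—n7, n5—n6, n4—n7}.
Of the listed edges, {} are in the MST → 0.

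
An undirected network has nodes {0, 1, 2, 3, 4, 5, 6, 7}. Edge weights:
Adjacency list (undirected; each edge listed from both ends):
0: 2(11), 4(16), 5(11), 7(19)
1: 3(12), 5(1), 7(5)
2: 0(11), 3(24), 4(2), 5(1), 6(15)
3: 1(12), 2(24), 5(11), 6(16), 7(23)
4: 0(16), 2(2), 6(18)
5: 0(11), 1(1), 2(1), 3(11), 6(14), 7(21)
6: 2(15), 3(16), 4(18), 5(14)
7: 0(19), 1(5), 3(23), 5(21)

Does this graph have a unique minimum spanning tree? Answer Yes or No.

No

Kruskal's algorithm — process edges by increasing weight (ties by edge label):
1-5 (1): add — endpoints in different components.
2-5 (1): add — endpoints in different components.
2-4 (2): add — endpoints in different components.
1-7 (5): add — endpoints in different components.
0-2 (11): add — endpoints in different components.
0-5 (11): skip — 0 and 5 already connected.
3-5 (11): add — endpoints in different components.
1-3 (12): skip — 1 and 3 already connected.
5-6 (14): add — endpoints in different components.
Non-tree edge 0-5 has weight 11, equal to the heaviest edge on its tree cycle — swapping gives another MST of the same weight. Not unique.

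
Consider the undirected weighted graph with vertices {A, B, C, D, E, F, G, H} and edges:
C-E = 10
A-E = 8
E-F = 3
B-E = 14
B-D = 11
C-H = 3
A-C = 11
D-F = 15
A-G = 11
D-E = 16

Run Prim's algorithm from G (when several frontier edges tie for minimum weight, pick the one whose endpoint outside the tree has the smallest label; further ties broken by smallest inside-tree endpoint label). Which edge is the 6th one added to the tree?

B-E

Prim's algorithm from G:
Step 1: cheapest edge leaving the tree is A-G (11); add A.
Step 2: cheapest edge leaving the tree is A-E (8); add E.
Step 3: cheapest edge leaving the tree is E-F (3); add F.
Step 4: cheapest edge leaving the tree is C-E (10); add C.
Step 5: cheapest edge leaving the tree is C-H (3); add H.
Step 6: cheapest edge leaving the tree is B-E (14); add B.
Step 7: cheapest edge leaving the tree is B-D (11); add D.
The 6th edge added is B-E.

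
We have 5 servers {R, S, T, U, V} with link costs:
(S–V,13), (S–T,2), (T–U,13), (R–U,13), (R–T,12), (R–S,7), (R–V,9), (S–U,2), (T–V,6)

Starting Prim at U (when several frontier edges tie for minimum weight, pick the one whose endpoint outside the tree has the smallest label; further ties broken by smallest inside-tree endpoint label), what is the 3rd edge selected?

Prim's algorithm from U:
Step 1: cheapest edge leaving the tree is S–U (2); add S.
Step 2: cheapest edge leaving the tree is S–T (2); add T.
Step 3: cheapest edge leaving the tree is T–V (6); add V.
Step 4: cheapest edge leaving the tree is R–S (7); add R.
The 3rd edge added is T–V.

T-V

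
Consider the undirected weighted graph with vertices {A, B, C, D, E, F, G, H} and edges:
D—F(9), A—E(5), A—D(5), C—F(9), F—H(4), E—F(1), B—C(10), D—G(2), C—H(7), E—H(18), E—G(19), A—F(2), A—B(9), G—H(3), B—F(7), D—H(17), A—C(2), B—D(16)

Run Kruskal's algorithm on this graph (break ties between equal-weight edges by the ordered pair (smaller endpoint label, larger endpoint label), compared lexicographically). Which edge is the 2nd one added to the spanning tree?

Sort edges by weight, then run Kruskal:
E—F (1): add — endpoints in different components.
A—C (2): add — endpoints in different components.
A—F (2): add — endpoints in different components.
D—G (2): add — endpoints in different components.
G—H (3): add — endpoints in different components.
F—H (4): add — endpoints in different components.
A—D (5): skip — A and D already connected.
A—E (5): skip — A and E already connected.
B—F (7): add — endpoints in different components.
The 2nd edge added is A—C.

A-C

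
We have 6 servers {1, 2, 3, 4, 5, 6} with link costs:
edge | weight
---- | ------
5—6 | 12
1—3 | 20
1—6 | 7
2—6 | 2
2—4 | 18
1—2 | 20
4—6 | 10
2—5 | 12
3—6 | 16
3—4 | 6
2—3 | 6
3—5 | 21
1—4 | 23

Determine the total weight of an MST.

Prim's algorithm from 6:
Step 1: cheapest edge leaving the tree is 2—6 (2); add 2.
Step 2: cheapest edge leaving the tree is 2—3 (6); add 3.
Step 3: cheapest edge leaving the tree is 3—4 (6); add 4.
Step 4: cheapest edge leaving the tree is 1—6 (7); add 1.
Step 5: cheapest edge leaving the tree is 2—5 (12); add 5.
MST edges: 2—6, 2—3, 3—4, 1—6, 2—5; total weight 2+6+6+7+12 = 33.

33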